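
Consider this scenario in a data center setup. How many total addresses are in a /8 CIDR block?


Given: CIDR prefix /8
Host bits = 32 - 8 = 24
Total addresses = 2^24 = 16777216

16777216


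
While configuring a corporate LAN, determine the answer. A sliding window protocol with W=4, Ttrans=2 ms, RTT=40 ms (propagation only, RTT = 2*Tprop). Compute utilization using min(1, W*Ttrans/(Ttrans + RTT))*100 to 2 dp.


Given: W = 4, Ttrans = 2 ms, RTT = 40 ms (= 2 * Tprop, Tprop = 20 ms)
Cycle time = Ttrans + RTT = 2 + 40 = 42 ms (first packet sent until its ACK returns)
W * Ttrans = 4 * 2 = 8 ms of sending per cycle
W * Ttrans / (Ttrans + RTT) = 8 / 42 = 0.190476
U = min(1, 0.190476) = 0.190476
U% = 19.05%

19.05


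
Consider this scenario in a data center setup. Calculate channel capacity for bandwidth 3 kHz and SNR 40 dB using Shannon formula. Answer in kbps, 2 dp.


Given: B = 3 kHz, SNR = 40 dB
SNR linear = 10^(40/10) = 10000
1 + SNR = 10001
log2(10001) = 13.2878566418
C = 3 * 1000 * 13.2878566418 = 39863.5699 bps
C = 39.863570 kbps -> 39.86 kbps (2 dp)

39.86


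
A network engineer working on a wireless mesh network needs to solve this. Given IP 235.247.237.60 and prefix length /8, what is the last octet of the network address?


Given: IP = 235.247.237.60, prefix = /8
Subnet mask = 255.0.0.0
Last octet of IP: 60
Last octet of mask: 0
Network last octet = 60 AND 0 = 0

0


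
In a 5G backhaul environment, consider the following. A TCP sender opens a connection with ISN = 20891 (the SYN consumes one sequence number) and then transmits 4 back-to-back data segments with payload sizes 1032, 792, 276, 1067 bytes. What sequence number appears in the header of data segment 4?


The SYN occupies sequence number ISN = 20891, so the first data byte is ISN + 1 = 20892.
SEQ of data segment i = (ISN + 1) + sum of payload sizes of segments 1..i-1.
Segment 1: SEQ = 20892, payload = 1032 bytes
Segment 2: SEQ = 21924, payload = 792 bytes
Segment 3: SEQ = 22716, payload = 276 bytes
Segment 4: SEQ = 22992, payload = 1067 bytes
SEQ of segment 4 = 20892 + 1032 + 792 + 276 = 22992

22992


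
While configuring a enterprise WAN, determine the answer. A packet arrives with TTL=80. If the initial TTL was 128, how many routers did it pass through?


Given: initial TTL = 128, received TTL = 80
Hops = initial TTL - received TTL
Hops = 128 - 80 = 48

48


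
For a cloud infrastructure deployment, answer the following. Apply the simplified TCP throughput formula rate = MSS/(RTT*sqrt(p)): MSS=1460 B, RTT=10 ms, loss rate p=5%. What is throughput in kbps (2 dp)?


Given: MSS = 1460 bytes, RTT = 10 ms, loss = 5%
RTT in seconds = 10 / 1000 = 0.01
Loss rate = 5% = 0.05
sqrt(loss) = sqrt(0.05) = 0.223606797750
Throughput (bytes/s) = 1460 / (0.01 * 0.223606797750) = 652931.8494
Throughput (kbps) = 652931.8494 * 8 / 1000 = 5223.454795 -> 5223.45 kbps (2 dp)

5223.45


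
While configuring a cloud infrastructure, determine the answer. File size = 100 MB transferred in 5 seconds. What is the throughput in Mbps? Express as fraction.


Given: file = 100 MB, time = 5 s
File in Mb = 100 * 8 = 800 Mb
Throughput = 800 / 5 Mbps
Throughput = 160 Mbps

160


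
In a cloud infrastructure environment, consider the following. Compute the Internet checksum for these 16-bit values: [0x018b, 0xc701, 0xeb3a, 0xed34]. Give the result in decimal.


Given words: [0x018b, 0xc701, 0xeb3a, 0xed34]
Step 1: Sum all words
Raw sum = 395 + 50945 + 60218 + 60724 = 172282
Step 2: Fold carry: (41210 + 2) = 41212
One's complement = ~41212 & 0xFFFF = 24323

24323


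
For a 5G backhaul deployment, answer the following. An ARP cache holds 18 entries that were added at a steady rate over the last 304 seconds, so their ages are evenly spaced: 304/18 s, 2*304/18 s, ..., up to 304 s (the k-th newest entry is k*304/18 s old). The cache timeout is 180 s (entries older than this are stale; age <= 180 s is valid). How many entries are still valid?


Ages are k * 304/18 s for k = 1..18 (spacing = 16.8889 s).
Entry k is valid iff k * 304/18 <= 180 iff k <= 18 * 180 / 304 = 10.6579
n_valid = floor(10.6579) = 10
(n_stale = 18 - 10 = 8)

10


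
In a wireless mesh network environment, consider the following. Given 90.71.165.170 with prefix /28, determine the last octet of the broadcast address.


Given: IP = 90.71.165.170, prefix = /28
Host bits = 32 - 28 = 4
Network last octet = 170 AND mask = 160
Host part size = 2^4 - 1 = 15
Broadcast last octet = 160 OR 15 = 175

175


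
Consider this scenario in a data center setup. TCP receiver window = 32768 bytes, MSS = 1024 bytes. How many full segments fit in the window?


Given: RWND = 32768 bytes, MSS = 1024 bytes
Full segments = floor(RWND / MSS)
Full segments = floor(32768 / 1024)
Full segments = floor(32.0) = 32

32


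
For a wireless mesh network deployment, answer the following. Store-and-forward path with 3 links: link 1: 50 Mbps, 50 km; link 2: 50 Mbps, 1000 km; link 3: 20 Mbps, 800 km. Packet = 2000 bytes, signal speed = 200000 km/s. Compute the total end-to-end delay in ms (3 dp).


Packet = 2000 bytes = 16000 bits. Store-and-forward: sum (t_trans + t_prop) per link.
Link 1: t_trans = 16000/(50*10^6) s = 0.3200 ms; t_prop = 50/200000 s = 0.2500 ms; subtotal = 0.5700 ms
Link 2: t_trans = 16000/(50*10^6) s = 0.3200 ms; t_prop = 1000/200000 s = 5.0000 ms; subtotal = 5.3200 ms
Link 3: t_trans = 16000/(20*10^6) s = 0.8000 ms; t_prop = 800/200000 s = 4.0000 ms; subtotal = 4.8000 ms
End-to-end = 0.5700 + 5.3200 + 4.8000 = 10.6900 ms -> 10.690 ms (3 dp)

10.690


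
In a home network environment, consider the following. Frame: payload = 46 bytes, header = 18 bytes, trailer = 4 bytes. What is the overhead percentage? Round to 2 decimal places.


Given: payload = 46 B, header = 18 B, trailer = 4 B
Overhead bytes = header + trailer = 18 + 4 = 22
Total frame = payload + overhead = 46 + 22 = 68
Overhead % = 22 / 68 * 100 = 32.3529% -> 32.35% (2 dp)

32.35


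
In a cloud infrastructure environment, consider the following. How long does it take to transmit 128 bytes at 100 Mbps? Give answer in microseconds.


Given: packet = 128 bytes, bandwidth = 100 Mbps
Packet in bits = 128 * 8 = 1024 bits
Bandwidth = 100 * 10^6 = 100000000 bps
Time = 1024 / 100000000 seconds
Time in us = 1024 * 10^6 / 100000000 = 10.24

10.24


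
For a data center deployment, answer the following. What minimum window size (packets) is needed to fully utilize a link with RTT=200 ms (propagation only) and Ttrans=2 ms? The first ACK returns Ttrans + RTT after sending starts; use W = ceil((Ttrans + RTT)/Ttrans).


Given: Ttrans = 2 ms, RTT = 200 ms (= 2 * Tprop, Tprop = 100 ms)
Time until first ACK returns = Ttrans + RTT = 2 + 200 = 202 ms
Need W * Ttrans >= Ttrans + RTT  ->  W >= (Ttrans + RTT) / Ttrans
(Ttrans + RTT) / Ttrans = 202 / 2 = 101
W_min = ceil(101) = 101

101


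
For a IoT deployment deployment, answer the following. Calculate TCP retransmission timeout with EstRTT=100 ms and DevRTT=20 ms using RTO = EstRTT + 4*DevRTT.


Given: EstRTT = 100 ms, DevRTT = 20 ms
Timeout = EstRTT + 4 * DevRTT
4 * DevRTT = 4 * 20 = 80
Timeout = 100 + 80 = 180 ms

180


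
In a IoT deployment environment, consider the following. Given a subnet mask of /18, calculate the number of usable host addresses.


Given: subnet mask /18
Host bits = 32 - 18 = 14
Total addresses = 2^14 = 16384
Usable hosts = 16384 - 2 (network + broadcast) = 16382

16382


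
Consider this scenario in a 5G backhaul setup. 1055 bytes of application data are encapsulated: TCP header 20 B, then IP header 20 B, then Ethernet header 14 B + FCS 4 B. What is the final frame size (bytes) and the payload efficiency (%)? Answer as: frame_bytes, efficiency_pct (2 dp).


TCP segment = 1055 + 20 = 1075 B
IP packet = 1075 + 20 = 1095 B
Ethernet frame = 1095 + 14 + 4 = 1113 B
Efficiency = app / frame = 1055 / 1113 = 0.947889 = 94.7889% -> 94.79% (2 dp)

1113, 94.79


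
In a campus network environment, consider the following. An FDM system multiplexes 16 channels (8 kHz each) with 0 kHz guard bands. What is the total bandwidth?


Given: 16 channels, 8 kHz each, guard = 0 kHz
Channel bandwidth = 16 * 8 = 128 kHz
Guard bands = 15 gaps * 0 kHz = 0 kHz
Total = 128 + 0 = 128 kHz

128


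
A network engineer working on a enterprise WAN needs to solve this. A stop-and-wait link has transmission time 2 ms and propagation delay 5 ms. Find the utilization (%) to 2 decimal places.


Given: Ttrans = 2 ms, Tprop = 5 ms
RTT = 2 * Tprop = 2 * 5 = 10 ms
U = Ttrans / (Ttrans + RTT)
U = 2 / (2 + 10)
U = 2 / 12 = 0.166667
U% = 16.67%

16.67


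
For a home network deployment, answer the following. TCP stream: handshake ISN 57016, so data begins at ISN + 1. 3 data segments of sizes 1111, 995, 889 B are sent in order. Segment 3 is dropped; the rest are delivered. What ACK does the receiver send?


SYN uses sequence number 57016; first data byte = ISN + 1 = 57017.
Segment 1: SEQ = 57017, len = 1111 B, covers [57017, 58127]
Segment 2: SEQ = 58128, len = 995 B, covers [58128, 59122]
Segment 3: SEQ = 59123, len = 889 B, covers [59123, 60011] [LOST]
In-order data received: bytes [57017, 59122] (segments 1..2).
Segment 3 missing -> gap begins at byte 59123.
Cumulative ACK = next expected in-order byte = 57017 + 1111 + 995 = 59123

59123


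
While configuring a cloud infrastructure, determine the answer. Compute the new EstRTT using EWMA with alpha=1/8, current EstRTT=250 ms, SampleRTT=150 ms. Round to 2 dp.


Given: EstRTT = 250 ms, SampleRTT = 150 ms, alpha = 1/8
New EstRTT = (1 - alpha) * EstRTT + alpha * SampleRTT
(7/8) * 250 = 218.75
(1/8) * 150 = 18.75
New EstRTT = 218.75 + 18.75 = 237.5 ms -> 237.50 ms (2 dp)

237.50


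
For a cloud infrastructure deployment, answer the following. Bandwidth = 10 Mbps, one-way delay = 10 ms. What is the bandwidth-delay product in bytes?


Given: bandwidth = 10 Mbps, delay = 10 ms
BDP in bits = 10 * 10^6 * 10 / 1000
BDP in bits = 100000
BDP in bytes = 100000 / 8 = 12500

12500


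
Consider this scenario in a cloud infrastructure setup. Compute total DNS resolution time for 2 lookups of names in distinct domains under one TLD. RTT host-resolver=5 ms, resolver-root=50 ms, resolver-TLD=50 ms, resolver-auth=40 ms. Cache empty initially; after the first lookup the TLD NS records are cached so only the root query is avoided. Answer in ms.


Lookup 1 (cold cache): local + root + TLD + auth = 5 + 50 + 50 + 40 = 145 ms
Lookups 2..2 (TLD NS cached -> skip root; new domain -> still ask TLD and auth): local + TLD + auth = 5 + 50 + 40 = 95 ms each
Remaining 1 lookups: 1 * 95 = 95 ms
Total = 145 + 95 = 240 ms

240


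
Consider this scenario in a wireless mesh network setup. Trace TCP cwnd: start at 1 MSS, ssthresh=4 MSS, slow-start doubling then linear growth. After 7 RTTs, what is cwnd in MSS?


RTT 0: cwnd = 1 MSS (initial)
RTT 1: cwnd = 2 MSS (slow start, doubled)
RTT 2: cwnd = 4 MSS (slow start, doubled)
RTT 3: cwnd = 5 MSS (congestion avoidance, +1)
RTT 4: cwnd = 6 MSS (congestion avoidance, +1)
RTT 5: cwnd = 7 MSS (congestion avoidance, +1)
RTT 6: cwnd = 8 MSS (congestion avoidance, +1)
RTT 7: cwnd = 9 MSS (congestion avoidance, +1)

9


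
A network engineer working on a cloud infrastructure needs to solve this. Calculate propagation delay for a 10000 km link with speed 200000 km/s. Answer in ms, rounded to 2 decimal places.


Given: distance = 10000 km, speed = 200000 km/s
Delay = distance / speed = 10000 / 200000 seconds
Delay in ms = 10000 * 1000 / 200000
Delay = 50.0000 ms
Rounded to 2 dp = 50.00 ms

50.00


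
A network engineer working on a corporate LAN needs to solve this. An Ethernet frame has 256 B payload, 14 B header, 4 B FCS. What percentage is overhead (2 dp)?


Given: payload = 256 B, header = 14 B, trailer = 4 B
Overhead bytes = header + trailer = 14 + 4 = 18
Total frame = payload + overhead = 256 + 18 = 274
Overhead % = 18 / 274 * 100 = 6.5693% -> 6.57% (2 dp)

6.57


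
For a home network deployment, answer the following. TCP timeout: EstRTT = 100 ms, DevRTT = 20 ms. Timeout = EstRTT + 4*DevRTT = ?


Given: EstRTT = 100 ms, DevRTT = 20 ms
Timeout = EstRTT + 4 * DevRTT
4 * DevRTT = 4 * 20 = 80
Timeout = 100 + 80 = 180 ms

180


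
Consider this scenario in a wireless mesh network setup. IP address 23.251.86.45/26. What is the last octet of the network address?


Given: IP = 23.251.86.45, prefix = /26
Subnet mask = 255.255.255.192
Last octet of IP: 45
Last octet of mask: 192
Network last octet = 45 AND 192 = 0

0


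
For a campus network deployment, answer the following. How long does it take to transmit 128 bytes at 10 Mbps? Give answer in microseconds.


Given: packet = 128 bytes, bandwidth = 10 Mbps
Packet in bits = 128 * 8 = 1024 bits
Bandwidth = 10 * 10^6 = 10000000 bps
Time = 1024 / 10000000 seconds
Time in us = 1024 * 10^6 / 10000000 = 102.4

102.4


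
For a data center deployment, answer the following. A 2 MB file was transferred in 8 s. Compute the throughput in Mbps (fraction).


Given: file = 2 MB, time = 8 s
File in Mb = 2 * 8 = 16 Mb
Throughput = 16 / 8 Mbps
Throughput = 2 Mbps

2


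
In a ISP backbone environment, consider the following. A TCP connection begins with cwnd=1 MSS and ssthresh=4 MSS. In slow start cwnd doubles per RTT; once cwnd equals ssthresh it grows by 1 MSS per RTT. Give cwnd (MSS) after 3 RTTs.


RTT 0: cwnd = 1 MSS (initial)
RTT 1: cwnd = 2 MSS (slow start, doubled)
RTT 2: cwnd = 4 MSS (slow start, doubled)
RTT 3: cwnd = 5 MSS (congestion avoidance, +1)

5


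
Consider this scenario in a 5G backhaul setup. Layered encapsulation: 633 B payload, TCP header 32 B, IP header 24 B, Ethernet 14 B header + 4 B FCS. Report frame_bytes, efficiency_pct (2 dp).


TCP segment = 633 + 32 = 665 B
IP packet = 665 + 24 = 689 B
Ethernet frame = 689 + 14 + 4 = 707 B
Efficiency = app / frame = 633 / 707 = 0.895332 = 89.5332% -> 89.53% (2 dp)

707, 89.53


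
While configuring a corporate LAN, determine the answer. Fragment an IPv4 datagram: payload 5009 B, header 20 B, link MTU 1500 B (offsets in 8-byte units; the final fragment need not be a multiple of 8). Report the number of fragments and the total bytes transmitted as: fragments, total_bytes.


Max data per non-final fragment = floor((MTU - header)/8)*8 = floor((1500 - 20)/8)*8 = floor(1480/8)*8 = 1480 B
Final fragment needs no 8-byte alignment: it can carry up to MTU - header = 1480 B
Non-final fragments needed = ceil((payload - 1480) / 1480) = ceil(3529/1480) = ceil(2.3845) = 3
Number of fragments = 3 + 1 = 4
Fragment sizes (data): 3 * 1480 B + 569 B (last, 569 <= 1480 OK)
Total bytes sent = payload + n_frags * header = 5009 + 4*20 = 5009 + 80 = 5089 B

4, 5089


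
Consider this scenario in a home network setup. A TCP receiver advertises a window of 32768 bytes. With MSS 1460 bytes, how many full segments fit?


Given: RWND = 32768 bytes, MSS = 1460 bytes
Full segments = floor(RWND / MSS)
Full segments = floor(32768 / 1460)
Full segments = floor(22.4438) = 22

22


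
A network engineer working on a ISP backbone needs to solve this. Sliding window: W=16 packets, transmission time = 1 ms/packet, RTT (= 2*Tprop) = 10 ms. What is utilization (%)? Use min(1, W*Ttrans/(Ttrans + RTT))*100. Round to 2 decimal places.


Given: W = 16, Ttrans = 1 ms, RTT = 10 ms (= 2 * Tprop, Tprop = 5 ms)
Cycle time = Ttrans + RTT = 1 + 10 = 11 ms (first packet sent until its ACK returns)
W * Ttrans = 16 * 1 = 16 ms of sending per cycle
W * Ttrans / (Ttrans + RTT) = 16 / 11 = 1.454545
U = min(1, 1.454545) = 1.000000
U% = 100.00%

100.00


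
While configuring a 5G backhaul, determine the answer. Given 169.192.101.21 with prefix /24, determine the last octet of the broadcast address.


Given: IP = 169.192.101.21, prefix = /24
Host bits = 32 - 24 = 8
Network last octet = 21 AND mask = 0
Host part size = 2^8 - 1 = 255
Broadcast last octet = 0 OR 255 = 255

255


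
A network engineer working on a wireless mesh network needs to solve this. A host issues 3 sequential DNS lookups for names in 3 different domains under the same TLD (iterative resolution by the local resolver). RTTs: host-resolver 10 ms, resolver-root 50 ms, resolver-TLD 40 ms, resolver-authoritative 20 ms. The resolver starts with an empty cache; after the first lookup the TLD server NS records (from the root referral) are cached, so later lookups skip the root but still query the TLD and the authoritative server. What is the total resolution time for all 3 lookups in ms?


Lookup 1 (cold cache): local + root + TLD + auth = 10 + 50 + 40 + 20 = 120 ms
Lookups 2..3 (TLD NS cached -> skip root; new domain -> still ask TLD and auth): local + TLD + auth = 10 + 40 + 20 = 70 ms each
Remaining 2 lookups: 2 * 70 = 140 ms
Total = 120 + 140 = 260 ms

260


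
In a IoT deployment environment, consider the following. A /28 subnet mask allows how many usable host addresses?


Given: subnet mask /28
Host bits = 32 - 28 = 4
Total addresses = 2^4 = 16
Usable hosts = 16 - 2 (network + broadcast) = 14

14


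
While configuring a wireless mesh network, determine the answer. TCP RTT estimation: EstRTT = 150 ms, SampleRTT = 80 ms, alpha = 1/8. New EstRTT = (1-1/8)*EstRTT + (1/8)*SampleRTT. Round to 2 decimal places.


Given: EstRTT = 150 ms, SampleRTT = 80 ms, alpha = 1/8
New EstRTT = (1 - alpha) * EstRTT + alpha * SampleRTT
(7/8) * 150 = 131.25
(1/8) * 80 = 10
New EstRTT = 131.25 + 10 = 141.25 ms -> 141.25 ms (2 dp)

141.25


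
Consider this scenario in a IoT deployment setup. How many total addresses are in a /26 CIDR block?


Given: CIDR prefix /26
Host bits = 32 - 26 = 6
Total addresses = 2^6 = 64

64


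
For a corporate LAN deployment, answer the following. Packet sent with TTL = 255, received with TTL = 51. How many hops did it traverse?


Given: initial TTL = 255, received TTL = 51
Hops = initial TTL - received TTL
Hops = 255 - 51 = 204

204


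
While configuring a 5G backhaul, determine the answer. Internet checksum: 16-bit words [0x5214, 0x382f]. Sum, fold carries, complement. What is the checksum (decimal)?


Given words: [0x5214, 0x382f]
Step 1: Sum all words
Raw sum = 21012 + 14383 = 35395
One's complement = ~35395 & 0xFFFF = 30140

30140


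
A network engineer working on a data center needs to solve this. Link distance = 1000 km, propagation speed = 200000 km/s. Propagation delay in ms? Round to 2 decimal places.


Given: distance = 1000 km, speed = 200000 km/s
Delay = distance / speed = 1000 / 200000 seconds
Delay in ms = 1000 * 1000 / 200000
Delay = 5.0000 ms
Rounded to 2 dp = 5.00 ms

5.00


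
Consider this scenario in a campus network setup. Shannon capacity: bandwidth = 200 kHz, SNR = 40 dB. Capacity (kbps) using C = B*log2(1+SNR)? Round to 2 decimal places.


Given: B = 200 kHz, SNR = 40 dB
SNR linear = 10^(40/10) = 10000
1 + SNR = 10001
log2(10001) = 13.2878566418
C = 200 * 1000 * 13.2878566418 = 2657571.3284 bps
C = 2657.571328 kbps -> 2657.57 kbps (2 dp)

2657.57


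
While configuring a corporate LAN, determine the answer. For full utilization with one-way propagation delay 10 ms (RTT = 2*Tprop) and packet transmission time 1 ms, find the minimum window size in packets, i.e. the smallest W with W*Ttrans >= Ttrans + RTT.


Given: Ttrans = 1 ms, RTT = 20 ms (= 2 * Tprop, Tprop = 10 ms)
Time until first ACK returns = Ttrans + RTT = 1 + 20 = 21 ms
Need W * Ttrans >= Ttrans + RTT  ->  W >= (Ttrans + RTT) / Ttrans
(Ttrans + RTT) / Ttrans = 21 / 1 = 21
W_min = ceil(21) = 21

21


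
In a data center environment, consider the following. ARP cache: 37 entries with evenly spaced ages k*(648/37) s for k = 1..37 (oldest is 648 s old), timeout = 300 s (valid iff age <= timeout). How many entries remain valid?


Ages are k * 648/37 s for k = 1..37 (spacing = 17.5135 s).
Entry k is valid iff k * 648/37 <= 300 iff k <= 37 * 300 / 648 = 17.1296
n_valid = floor(17.1296) = 17
(n_stale = 37 - 17 = 20)

17


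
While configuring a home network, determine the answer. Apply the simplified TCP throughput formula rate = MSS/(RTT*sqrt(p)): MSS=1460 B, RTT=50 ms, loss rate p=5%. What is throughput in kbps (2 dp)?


Given: MSS = 1460 bytes, RTT = 50 ms, loss = 5%
RTT in seconds = 50 / 1000 = 0.05
Loss rate = 5% = 0.05
sqrt(loss) = sqrt(0.05) = 0.223606797750
Throughput (bytes/s) = 1460 / (0.05 * 0.223606797750) = 130586.3699
Throughput (kbps) = 130586.3699 * 8 / 1000 = 1044.690959 -> 1044.69 kbps (2 dp)

1044.69


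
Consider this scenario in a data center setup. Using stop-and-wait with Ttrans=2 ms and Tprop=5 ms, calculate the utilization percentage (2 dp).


Given: Ttrans = 2 ms, Tprop = 5 ms
RTT = 2 * Tprop = 2 * 5 = 10 ms
U = Ttrans / (Ttrans + RTT)
U = 2 / (2 + 10)
U = 2 / 12 = 0.166667
U% = 16.67%

16.67


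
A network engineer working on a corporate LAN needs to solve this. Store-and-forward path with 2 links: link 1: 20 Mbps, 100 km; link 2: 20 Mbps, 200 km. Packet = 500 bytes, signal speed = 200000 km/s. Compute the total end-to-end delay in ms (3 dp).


Packet = 500 bytes = 4000 bits. Store-and-forward: sum (t_trans + t_prop) per link.
Link 1: t_trans = 4000/(20*10^6) s = 0.2000 ms; t_prop = 100/200000 s = 0.5000 ms; subtotal = 0.7000 ms
Link 2: t_trans = 4000/(20*10^6) s = 0.2000 ms; t_prop = 200/200000 s = 1.0000 ms; subtotal = 1.2000 ms
End-to-end = 0.7000 + 1.2000 = 1.9000 ms -> 1.900 ms (3 dp)

1.900


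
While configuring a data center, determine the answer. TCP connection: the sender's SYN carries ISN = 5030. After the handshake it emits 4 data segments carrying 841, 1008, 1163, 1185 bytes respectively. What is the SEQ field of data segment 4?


The SYN occupies sequence number ISN = 5030, so the first data byte is ISN + 1 = 5031.
SEQ of data segment i = (ISN + 1) + sum of payload sizes of segments 1..i-1.
Segment 1: SEQ = 5031, payload = 841 bytes
Segment 2: SEQ = 5872, payload = 1008 bytes
Segment 3: SEQ = 6880, payload = 1163 bytes
Segment 4: SEQ = 8043, payload = 1185 bytes
SEQ of segment 4 = 5031 + 841 + 1008 + 1163 = 8043

8043


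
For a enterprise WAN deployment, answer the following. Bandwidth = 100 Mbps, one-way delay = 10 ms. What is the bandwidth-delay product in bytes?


Given: bandwidth = 100 Mbps, delay = 10 ms
BDP in bits = 100 * 10^6 * 10 / 1000
BDP in bits = 1000000
BDP in bytes = 1000000 / 8 = 125000

125000


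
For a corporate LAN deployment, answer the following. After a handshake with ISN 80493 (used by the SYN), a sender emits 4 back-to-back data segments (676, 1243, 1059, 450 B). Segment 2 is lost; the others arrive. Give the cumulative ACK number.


SYN uses sequence number 80493; first data byte = ISN + 1 = 80494.
Segment 1: SEQ = 80494, len = 676 B, covers [80494, 81169]
Segment 2: SEQ = 81170, len = 1243 B, covers [81170, 82412] [LOST]
Segment 3: SEQ = 82413, len = 1059 B, covers [82413, 83471]
Segment 4: SEQ = 83472, len = 450 B, covers [83472, 83921]
In-order data received: bytes [80494, 81169] (segments 1..1).
Segment 2 missing -> gap begins at byte 81170; later segments buffered out of order.
Cumulative ACK = next expected in-order byte = 80494 + 676 = 81170

81170


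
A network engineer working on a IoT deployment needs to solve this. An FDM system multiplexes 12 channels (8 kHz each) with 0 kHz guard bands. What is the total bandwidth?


Given: 12 channels, 8 kHz each, guard = 0 kHz
Channel bandwidth = 12 * 8 = 96 kHz
Guard bands = 11 gaps * 0 kHz = 0 kHz
Total = 96 + 0 = 96 kHz

96


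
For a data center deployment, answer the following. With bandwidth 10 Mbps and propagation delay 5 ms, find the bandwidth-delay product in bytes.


Given: bandwidth = 10 Mbps, delay = 5 ms
BDP in bits = 10 * 10^6 * 5 / 1000
BDP in bits = 50000
BDP in bytes = 50000 / 8 = 6250

6250


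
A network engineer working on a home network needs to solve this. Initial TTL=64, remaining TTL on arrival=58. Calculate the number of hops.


Given: initial TTL = 64, received TTL = 58
Hops = initial TTL - received TTL
Hops = 64 - 58 = 6

6


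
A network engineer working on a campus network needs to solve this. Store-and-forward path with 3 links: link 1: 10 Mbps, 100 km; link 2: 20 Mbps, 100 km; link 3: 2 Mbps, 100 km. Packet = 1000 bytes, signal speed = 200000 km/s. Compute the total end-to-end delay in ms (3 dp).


Packet = 1000 bytes = 8000 bits. Store-and-forward: sum (t_trans + t_prop) per link.
Link 1: t_trans = 8000/(10*10^6) s = 0.8000 ms; t_prop = 100/200000 s = 0.5000 ms; subtotal = 1.3000 ms
Link 2: t_trans = 8000/(20*10^6) s = 0.4000 ms; t_prop = 100/200000 s = 0.5000 ms; subtotal = 0.9000 ms
Link 3: t_trans = 8000/(2*10^6) s = 4.0000 ms; t_prop = 100/200000 s = 0.5000 ms; subtotal = 4.5000 ms
End-to-end = 1.3000 + 0.9000 + 4.5000 = 6.7000 ms -> 6.700 ms (3 dp)

6.700


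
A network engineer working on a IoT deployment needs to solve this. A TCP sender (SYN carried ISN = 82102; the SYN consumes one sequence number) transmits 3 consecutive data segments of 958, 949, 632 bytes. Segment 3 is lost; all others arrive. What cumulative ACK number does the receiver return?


SYN uses sequence number 82102; first data byte = ISN + 1 = 82103.
Segment 1: SEQ = 82103, len = 958 B, covers [82103, 83060]
Segment 2: SEQ = 83061, len = 949 B, covers [83061, 84009]
Segment 3: SEQ = 84010, len = 632 B, covers [84010, 84641] [LOST]
In-order data received: bytes [82103, 84009] (segments 1..2).
Segment 3 missing -> gap begins at byte 84010.
Cumulative ACK = next expected in-order byte = 82103 + 958 + 949 = 84010

84010


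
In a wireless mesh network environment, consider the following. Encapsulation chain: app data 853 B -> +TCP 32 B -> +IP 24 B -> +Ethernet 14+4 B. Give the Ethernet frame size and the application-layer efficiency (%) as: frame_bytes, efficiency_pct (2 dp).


TCP segment = 853 + 32 = 885 B
IP packet = 885 + 24 = 909 B
Ethernet frame = 909 + 14 + 4 = 927 B
Efficiency = app / frame = 853 / 927 = 0.920173 = 92.0173% -> 92.02% (2 dp)

927, 92.02


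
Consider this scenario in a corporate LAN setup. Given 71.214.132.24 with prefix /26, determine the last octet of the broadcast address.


Given: IP = 71.214.132.24, prefix = /26
Host bits = 32 - 26 = 6
Network last octet = 24 AND mask = 0
Host part size = 2^6 - 1 = 63
Broadcast last octet = 0 OR 63 = 63

63


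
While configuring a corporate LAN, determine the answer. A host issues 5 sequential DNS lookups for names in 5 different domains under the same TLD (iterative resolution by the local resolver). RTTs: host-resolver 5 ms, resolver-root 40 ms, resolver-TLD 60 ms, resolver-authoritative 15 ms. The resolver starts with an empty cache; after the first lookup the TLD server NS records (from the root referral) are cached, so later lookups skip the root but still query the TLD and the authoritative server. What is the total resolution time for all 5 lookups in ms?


Lookup 1 (cold cache): local + root + TLD + auth = 5 + 40 + 60 + 15 = 120 ms
Lookups 2..5 (TLD NS cached -> skip root; new domain -> still ask TLD and auth): local + TLD + auth = 5 + 60 + 15 = 80 ms each
Remaining 4 lookups: 4 * 80 = 320 ms
Total = 120 + 320 = 440 ms

440


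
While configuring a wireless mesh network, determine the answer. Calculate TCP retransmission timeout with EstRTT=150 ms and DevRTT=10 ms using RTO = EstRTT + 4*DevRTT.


Given: EstRTT = 150 ms, DevRTT = 10 ms
Timeout = EstRTT + 4 * DevRTT
4 * DevRTT = 4 * 10 = 40
Timeout = 150 + 40 = 190 ms

190


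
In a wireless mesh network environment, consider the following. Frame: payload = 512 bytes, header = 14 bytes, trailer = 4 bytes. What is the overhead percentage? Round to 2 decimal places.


Given: payload = 512 B, header = 14 B, trailer = 4 B
Overhead bytes = header + trailer = 14 + 4 = 18
Total frame = payload + overhead = 512 + 18 = 530
Overhead % = 18 / 530 * 100 = 3.3962% -> 3.40% (2 dp)

3.40


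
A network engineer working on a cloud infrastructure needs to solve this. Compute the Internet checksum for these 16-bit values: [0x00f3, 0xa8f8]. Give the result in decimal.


Given words: [0x00f3, 0xa8f8]
Step 1: Sum all words
Raw sum = 243 + 43256 = 43499
One's complement = ~43499 & 0xFFFF = 22036

22036


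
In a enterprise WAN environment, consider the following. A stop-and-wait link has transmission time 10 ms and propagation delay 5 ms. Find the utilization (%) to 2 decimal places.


Given: Ttrans = 10 ms, Tprop = 5 ms
RTT = 2 * Tprop = 2 * 5 = 10 ms
U = Ttrans / (Ttrans + RTT)
U = 10 / (10 + 10)
U = 10 / 20 = 0.5
U% = 50.00%

50.00


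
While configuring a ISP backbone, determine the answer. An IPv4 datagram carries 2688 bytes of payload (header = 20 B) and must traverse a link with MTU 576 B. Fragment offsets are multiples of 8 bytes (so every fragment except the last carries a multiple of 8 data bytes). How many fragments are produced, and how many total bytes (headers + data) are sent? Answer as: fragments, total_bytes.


Max data per non-final fragment = floor((MTU - header)/8)*8 = floor((576 - 20)/8)*8 = floor(556/8)*8 = 552 B
Final fragment needs no 8-byte alignment: it can carry up to MTU - header = 556 B
Non-final fragments needed = ceil((payload - 556) / 552) = ceil(2132/552) = ceil(3.8623) = 4
Number of fragments = 4 + 1 = 5
Fragment sizes (data): 4 * 552 B + 480 B (last, 480 <= 556 OK)
Total bytes sent = payload + n_frags * header = 2688 + 5*20 = 2688 + 100 = 2788 B

5, 2788


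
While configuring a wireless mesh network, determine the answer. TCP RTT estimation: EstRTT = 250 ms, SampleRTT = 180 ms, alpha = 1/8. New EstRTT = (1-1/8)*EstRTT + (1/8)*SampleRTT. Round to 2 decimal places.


Given: EstRTT = 250 ms, SampleRTT = 180 ms, alpha = 1/8
New EstRTT = (1 - alpha) * EstRTT + alpha * SampleRTT
(7/8) * 250 = 218.75
(1/8) * 180 = 22.5
New EstRTT = 218.75 + 22.5 = 241.25 ms -> 241.25 ms (2 dp)

241.25


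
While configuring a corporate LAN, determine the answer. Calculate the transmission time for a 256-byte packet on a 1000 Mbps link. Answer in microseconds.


Given: packet = 256 bytes, bandwidth = 1000 Mbps
Packet in bits = 256 * 8 = 2048 bits
Bandwidth = 1000 * 10^6 = 1000000000 bps
Time = 2048 / 1000000000 seconds
Time in us = 2048 * 10^6 / 1000000000 = 2.048

2.048


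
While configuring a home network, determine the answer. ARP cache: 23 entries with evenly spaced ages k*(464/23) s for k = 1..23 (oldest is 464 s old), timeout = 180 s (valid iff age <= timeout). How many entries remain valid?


Ages are k * 464/23 s for k = 1..23 (spacing = 20.1739 s).
Entry k is valid iff k * 464/23 <= 180 iff k <= 23 * 180 / 464 = 8.9224
n_valid = floor(8.9224) = 8
(n_stale = 23 - 8 = 15)

8


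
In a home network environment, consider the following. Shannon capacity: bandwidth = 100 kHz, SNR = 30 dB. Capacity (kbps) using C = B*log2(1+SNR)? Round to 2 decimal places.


Given: B = 100 kHz, SNR = 30 dB
SNR linear = 10^(30/10) = 1000
1 + SNR = 1001
log2(1001) = 9.9672262588
C = 100 * 1000 * 9.9672262588 = 996722.6259 bps
C = 996.722626 kbps -> 996.72 kbps (2 dp)

996.72


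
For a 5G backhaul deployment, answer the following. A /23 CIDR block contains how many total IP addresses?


Given: CIDR prefix /23
Host bits = 32 - 23 = 9
Total addresses = 2^9 = 512

512


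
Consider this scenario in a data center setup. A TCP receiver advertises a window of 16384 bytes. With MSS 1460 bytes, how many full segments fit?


Given: RWND = 16384 bytes, MSS = 1460 bytes
Full segments = floor(RWND / MSS)
Full segments = floor(16384 / 1460)
Full segments = floor(11.2219) = 11

11


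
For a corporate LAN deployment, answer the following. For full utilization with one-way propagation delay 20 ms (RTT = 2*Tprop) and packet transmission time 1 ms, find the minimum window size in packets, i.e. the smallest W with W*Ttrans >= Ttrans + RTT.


Given: Ttrans = 1 ms, RTT = 40 ms (= 2 * Tprop, Tprop = 20 ms)
Time until first ACK returns = Ttrans + RTT = 1 + 40 = 41 ms
Need W * Ttrans >= Ttrans + RTT  ->  W >= (Ttrans + RTT) / Ttrans
(Ttrans + RTT) / Ttrans = 41 / 1 = 41
W_min = ceil(41) = 41

41


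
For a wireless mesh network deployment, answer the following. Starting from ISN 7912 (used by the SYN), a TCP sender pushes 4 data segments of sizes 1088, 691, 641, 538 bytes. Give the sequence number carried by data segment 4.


The SYN occupies sequence number ISN = 7912, so the first data byte is ISN + 1 = 7913.
SEQ of data segment i = (ISN + 1) + sum of payload sizes of segments 1..i-1.
Segment 1: SEQ = 7913, payload = 1088 bytes
Segment 2: SEQ = 9001, payload = 691 bytes
Segment 3: SEQ = 9692, payload = 641 bytes
Segment 4: SEQ = 10333, payload = 538 bytes
SEQ of segment 4 = 7913 + 1088 + 691 + 641 = 10333

10333


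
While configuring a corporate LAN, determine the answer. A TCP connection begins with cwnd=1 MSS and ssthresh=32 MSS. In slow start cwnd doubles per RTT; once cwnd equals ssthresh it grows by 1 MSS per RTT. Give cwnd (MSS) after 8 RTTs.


RTT 0: cwnd = 1 MSS (initial)
RTT 1: cwnd = 2 MSS (slow start, doubled)
RTT 2: cwnd = 4 MSS (slow start, doubled)
RTT 3: cwnd = 8 MSS (slow start, doubled)
RTT 4: cwnd = 16 MSS (slow start, doubled)
RTT 5: cwnd = 32 MSS (slow start, doubled)
RTT 6: cwnd = 33 MSS (congestion avoidance, +1)
RTT 7: cwnd = 34 MSS (congestion avoidance, +1)
RTT 8: cwnd = 35 MSS (congestion avoidance, +1)

35


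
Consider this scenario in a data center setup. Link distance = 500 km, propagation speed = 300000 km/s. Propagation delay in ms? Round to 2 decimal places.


Given: distance = 500 km, speed = 300000 km/s
Delay = distance / speed = 500 / 300000 seconds
Delay in ms = 500 * 1000 / 300000
Delay = 1.6667 ms
Rounded to 2 dp = 1.67 ms

1.67


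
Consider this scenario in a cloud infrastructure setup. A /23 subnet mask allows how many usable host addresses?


Given: subnet mask /23
Host bits = 32 - 23 = 9
Total addresses = 2^9 = 512
Usable hosts = 512 - 2 (network + broadcast) = 510

510


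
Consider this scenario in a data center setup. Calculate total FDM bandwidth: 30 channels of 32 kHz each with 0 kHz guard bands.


Given: 30 channels, 32 kHz each, guard = 0 kHz
Channel bandwidth = 30 * 32 = 960 kHz
Guard bands = 29 gaps * 0 kHz = 0 kHz
Total = 960 + 0 = 960 kHz

960


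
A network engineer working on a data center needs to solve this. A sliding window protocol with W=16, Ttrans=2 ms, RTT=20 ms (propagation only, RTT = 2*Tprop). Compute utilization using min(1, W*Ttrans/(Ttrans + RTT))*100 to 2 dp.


Given: W = 16, Ttrans = 2 ms, RTT = 20 ms (= 2 * Tprop, Tprop = 10 ms)
Cycle time = Ttrans + RTT = 2 + 20 = 22 ms (first packet sent until its ACK returns)
W * Ttrans = 16 * 2 = 32 ms of sending per cycle
W * Ttrans / (Ttrans + RTT) = 32 / 22 = 1.454545
U = min(1, 1.454545) = 1.000000
U% = 100.00%

100.00


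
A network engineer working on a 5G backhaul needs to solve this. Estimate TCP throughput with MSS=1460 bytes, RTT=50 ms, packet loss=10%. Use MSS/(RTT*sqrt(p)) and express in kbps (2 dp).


Given: MSS = 1460 bytes, RTT = 50 ms, loss = 10%
RTT in seconds = 50 / 1000 = 0.05
Loss rate = 10% = 0.1
sqrt(loss) = sqrt(0.1) = 0.316227766017
Throughput (bytes/s) = 1460 / (0.05 * 0.316227766017) = 92338.5077
Throughput (kbps) = 92338.5077 * 8 / 1000 = 738.708061 -> 738.71 kbps (2 dp)

738.71


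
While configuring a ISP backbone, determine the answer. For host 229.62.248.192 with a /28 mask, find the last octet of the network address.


Given: IP = 229.62.248.192, prefix = /28
Subnet mask = 255.255.255.240
Last octet of IP: 192
Last octet of mask: 240
Network last octet = 192 AND 240 = 192

192


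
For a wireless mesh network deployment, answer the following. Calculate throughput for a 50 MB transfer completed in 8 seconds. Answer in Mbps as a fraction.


Given: file = 50 MB, time = 8 s
File in Mb = 50 * 8 = 400 Mb
Throughput = 400 / 8 Mbps
Throughput = 50 Mbps

50


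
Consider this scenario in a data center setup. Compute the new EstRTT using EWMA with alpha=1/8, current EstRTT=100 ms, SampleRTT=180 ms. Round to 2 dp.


Given: EstRTT = 100 ms, SampleRTT = 180 ms, alpha = 1/8
New EstRTT = (1 - alpha) * EstRTT + alpha * SampleRTT
(7/8) * 100 = 87.5
(1/8) * 180 = 22.5
New EstRTT = 87.5 + 22.5 = 110 ms -> 110.00 ms (2 dp)

110.00


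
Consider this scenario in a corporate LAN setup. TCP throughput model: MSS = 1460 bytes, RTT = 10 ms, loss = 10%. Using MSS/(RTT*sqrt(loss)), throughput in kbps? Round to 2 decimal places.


Given: MSS = 1460 bytes, RTT = 10 ms, loss = 10%
RTT in seconds = 10 / 1000 = 0.01
Loss rate = 10% = 0.1
sqrt(loss) = sqrt(0.1) = 0.316227766017
Throughput (bytes/s) = 1460 / (0.01 * 0.316227766017) = 461692.5384
Throughput (kbps) = 461692.5384 * 8 / 1000 = 3693.540307 -> 3693.54 kbps (2 dp)

3693.54


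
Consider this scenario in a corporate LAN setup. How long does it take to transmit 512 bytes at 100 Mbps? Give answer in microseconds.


Given: packet = 512 bytes, bandwidth = 100 Mbps
Packet in bits = 512 * 8 = 4096 bits
Bandwidth = 100 * 10^6 = 100000000 bps
Time = 4096 / 100000000 seconds
Time in us = 4096 * 10^6 / 100000000 = 40.96

40.96


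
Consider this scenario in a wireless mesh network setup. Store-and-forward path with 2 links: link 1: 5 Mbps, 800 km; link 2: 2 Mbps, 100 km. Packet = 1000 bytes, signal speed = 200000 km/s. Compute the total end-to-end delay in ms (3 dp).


Packet = 1000 bytes = 8000 bits. Store-and-forward: sum (t_trans + t_prop) per link.
Link 1: t_trans = 8000/(5*10^6) s = 1.6000 ms; t_prop = 800/200000 s = 4.0000 ms; subtotal = 5.6000 ms
Link 2: t_trans = 8000/(2*10^6) s = 4.0000 ms; t_prop = 100/200000 s = 0.5000 ms; subtotal = 4.5000 ms
End-to-end = 5.6000 + 4.5000 = 10.1000 ms -> 10.100 ms (3 dp)

10.100


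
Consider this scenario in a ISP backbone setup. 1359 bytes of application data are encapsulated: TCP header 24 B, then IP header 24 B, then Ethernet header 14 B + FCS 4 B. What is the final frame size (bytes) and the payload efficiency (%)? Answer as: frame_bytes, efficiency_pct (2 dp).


TCP segment = 1359 + 24 = 1383 B
IP packet = 1383 + 24 = 1407 B
Ethernet frame = 1407 + 14 + 4 = 1425 B
Efficiency = app / frame = 1359 / 1425 = 0.953684 = 95.3684% -> 95.37% (2 dp)

1425, 95.37


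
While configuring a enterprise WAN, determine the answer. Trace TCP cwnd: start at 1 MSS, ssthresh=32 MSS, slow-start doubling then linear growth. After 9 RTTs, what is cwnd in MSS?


RTT 0: cwnd = 1 MSS (initial)
RTT 1: cwnd = 2 MSS (slow start, doubled)
RTT 2: cwnd = 4 MSS (slow start, doubled)
RTT 3: cwnd = 8 MSS (slow start, doubled)
RTT 4: cwnd = 16 MSS (slow start, doubled)
RTT 5: cwnd = 32 MSS (slow start, doubled)
RTT 6: cwnd = 33 MSS (congestion avoidance, +1)
RTT 7: cwnd = 34 MSS (congestion avoidance, +1)
RTT 8: cwnd = 35 MSS (congestion avoidance, +1)
RTT 9: cwnd = 36 MSS (congestion avoidance, +1)

36


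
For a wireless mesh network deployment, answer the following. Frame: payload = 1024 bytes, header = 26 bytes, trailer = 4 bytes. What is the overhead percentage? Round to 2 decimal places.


Given: payload = 1024 B, header = 26 B, trailer = 4 B
Overhead bytes = header + trailer = 26 + 4 = 30
Total frame = payload + overhead = 1024 + 30 = 1054
Overhead % = 30 / 1054 * 100 = 2.8463% -> 2.85% (2 dp)

2.85


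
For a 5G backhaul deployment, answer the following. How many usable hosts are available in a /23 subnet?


Given: subnet mask /23
Host bits = 32 - 23 = 9
Total addresses = 2^9 = 512
Usable hosts = 512 - 2 (network + broadcast) = 510

510


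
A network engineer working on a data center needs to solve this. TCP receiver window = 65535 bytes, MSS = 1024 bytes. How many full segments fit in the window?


Given: RWND = 65535 bytes, MSS = 1024 bytes
Full segments = floor(RWND / MSS)
Full segments = floor(65535 / 1024)
Full segments = floor(63.999) = 63

63


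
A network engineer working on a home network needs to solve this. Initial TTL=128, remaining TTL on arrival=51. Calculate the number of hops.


Given: initial TTL = 128, received TTL = 51
Hops = initial TTL - received TTL
Hops = 128 - 51 = 77

77


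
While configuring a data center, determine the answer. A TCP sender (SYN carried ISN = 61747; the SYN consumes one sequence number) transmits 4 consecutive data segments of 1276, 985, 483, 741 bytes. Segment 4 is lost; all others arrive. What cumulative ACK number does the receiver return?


SYN uses sequence number 61747; first data byte = ISN + 1 = 61748.
Segment 1: SEQ = 61748, len = 1276 B, covers [61748, 63023]
Segment 2: SEQ = 63024, len = 985 B, covers [63024, 64008]
Segment 3: SEQ = 64009, len = 483 B, covers [64009, 64491]
Segment 4: SEQ = 64492, len = 741 B, covers [64492, 65232] [LOST]
In-order data received: bytes [61748, 64491] (segments 1..3).
Segment 4 missing -> gap begins at byte 64492.
Cumulative ACK = next expected in-order byte = 61748 + 1276 + 985 + 483 = 64492

64492
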